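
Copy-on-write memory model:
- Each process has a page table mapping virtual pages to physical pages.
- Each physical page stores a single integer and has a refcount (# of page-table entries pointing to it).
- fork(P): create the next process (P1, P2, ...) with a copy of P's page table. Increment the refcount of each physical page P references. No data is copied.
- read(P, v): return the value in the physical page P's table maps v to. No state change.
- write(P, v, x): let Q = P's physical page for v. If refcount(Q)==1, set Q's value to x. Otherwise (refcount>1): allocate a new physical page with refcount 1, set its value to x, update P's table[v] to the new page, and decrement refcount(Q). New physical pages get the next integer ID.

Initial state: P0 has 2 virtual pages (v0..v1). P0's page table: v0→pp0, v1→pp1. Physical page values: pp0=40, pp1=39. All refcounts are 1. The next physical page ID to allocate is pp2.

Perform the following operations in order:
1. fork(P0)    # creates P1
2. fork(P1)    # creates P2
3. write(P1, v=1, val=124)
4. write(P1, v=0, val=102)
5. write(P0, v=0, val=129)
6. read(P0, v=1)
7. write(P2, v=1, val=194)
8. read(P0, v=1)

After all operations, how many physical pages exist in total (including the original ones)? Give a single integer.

Op 1: fork(P0) -> P1. 2 ppages; refcounts: pp0:2 pp1:2
Op 2: fork(P1) -> P2. 2 ppages; refcounts: pp0:3 pp1:3
Op 3: write(P1, v1, 124). refcount(pp1)=3>1 -> COPY to pp2. 3 ppages; refcounts: pp0:3 pp1:2 pp2:1
Op 4: write(P1, v0, 102). refcount(pp0)=3>1 -> COPY to pp3. 4 ppages; refcounts: pp0:2 pp1:2 pp2:1 pp3:1
Op 5: write(P0, v0, 129). refcount(pp0)=2>1 -> COPY to pp4. 5 ppages; refcounts: pp0:1 pp1:2 pp2:1 pp3:1 pp4:1
Op 6: read(P0, v1) -> 39. No state change.
Op 7: write(P2, v1, 194). refcount(pp1)=2>1 -> COPY to pp5. 6 ppages; refcounts: pp0:1 pp1:1 pp2:1 pp3:1 pp4:1 pp5:1
Op 8: read(P0, v1) -> 39. No state change.

Answer: 6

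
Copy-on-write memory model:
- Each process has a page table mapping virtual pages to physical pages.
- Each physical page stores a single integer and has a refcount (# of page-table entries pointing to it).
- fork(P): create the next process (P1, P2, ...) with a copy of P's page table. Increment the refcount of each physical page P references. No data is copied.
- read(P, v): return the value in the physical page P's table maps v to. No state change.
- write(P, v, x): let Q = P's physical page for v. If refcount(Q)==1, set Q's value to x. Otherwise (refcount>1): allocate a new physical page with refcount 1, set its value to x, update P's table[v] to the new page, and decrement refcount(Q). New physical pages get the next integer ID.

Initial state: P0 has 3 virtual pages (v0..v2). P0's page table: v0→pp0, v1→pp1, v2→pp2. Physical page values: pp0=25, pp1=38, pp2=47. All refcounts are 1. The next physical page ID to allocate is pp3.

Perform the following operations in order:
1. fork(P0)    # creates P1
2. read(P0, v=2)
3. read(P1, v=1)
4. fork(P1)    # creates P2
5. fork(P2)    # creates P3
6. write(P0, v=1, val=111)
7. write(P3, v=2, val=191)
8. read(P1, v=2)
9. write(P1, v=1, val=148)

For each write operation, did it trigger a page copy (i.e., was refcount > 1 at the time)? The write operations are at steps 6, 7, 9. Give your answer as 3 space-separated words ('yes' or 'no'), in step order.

Op 1: fork(P0) -> P1. 3 ppages; refcounts: pp0:2 pp1:2 pp2:2
Op 2: read(P0, v2) -> 47. No state change.
Op 3: read(P1, v1) -> 38. No state change.
Op 4: fork(P1) -> P2. 3 ppages; refcounts: pp0:3 pp1:3 pp2:3
Op 5: fork(P2) -> P3. 3 ppages; refcounts: pp0:4 pp1:4 pp2:4
Op 6: write(P0, v1, 111). refcount(pp1)=4>1 -> COPY to pp3. 4 ppages; refcounts: pp0:4 pp1:3 pp2:4 pp3:1
Op 7: write(P3, v2, 191). refcount(pp2)=4>1 -> COPY to pp4. 5 ppages; refcounts: pp0:4 pp1:3 pp2:3 pp3:1 pp4:1
Op 8: read(P1, v2) -> 47. No state change.
Op 9: write(P1, v1, 148). refcount(pp1)=3>1 -> COPY to pp5. 6 ppages; refcounts: pp0:4 pp1:2 pp2:3 pp3:1 pp4:1 pp5:1

yes yes yes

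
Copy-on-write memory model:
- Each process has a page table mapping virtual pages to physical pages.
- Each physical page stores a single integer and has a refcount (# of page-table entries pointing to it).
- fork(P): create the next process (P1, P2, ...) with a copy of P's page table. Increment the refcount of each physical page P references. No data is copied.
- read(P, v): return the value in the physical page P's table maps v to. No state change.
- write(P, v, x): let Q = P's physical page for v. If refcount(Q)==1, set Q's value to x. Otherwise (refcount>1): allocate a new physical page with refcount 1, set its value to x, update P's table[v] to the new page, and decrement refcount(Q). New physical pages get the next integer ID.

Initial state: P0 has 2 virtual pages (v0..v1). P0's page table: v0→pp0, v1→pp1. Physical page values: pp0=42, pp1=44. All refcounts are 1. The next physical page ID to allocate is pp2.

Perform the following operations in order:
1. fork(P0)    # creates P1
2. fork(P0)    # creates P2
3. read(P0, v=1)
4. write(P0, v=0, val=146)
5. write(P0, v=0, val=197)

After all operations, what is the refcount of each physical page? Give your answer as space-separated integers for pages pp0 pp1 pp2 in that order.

Op 1: fork(P0) -> P1. 2 ppages; refcounts: pp0:2 pp1:2
Op 2: fork(P0) -> P2. 2 ppages; refcounts: pp0:3 pp1:3
Op 3: read(P0, v1) -> 44. No state change.
Op 4: write(P0, v0, 146). refcount(pp0)=3>1 -> COPY to pp2. 3 ppages; refcounts: pp0:2 pp1:3 pp2:1
Op 5: write(P0, v0, 197). refcount(pp2)=1 -> write in place. 3 ppages; refcounts: pp0:2 pp1:3 pp2:1

Answer: 2 3 1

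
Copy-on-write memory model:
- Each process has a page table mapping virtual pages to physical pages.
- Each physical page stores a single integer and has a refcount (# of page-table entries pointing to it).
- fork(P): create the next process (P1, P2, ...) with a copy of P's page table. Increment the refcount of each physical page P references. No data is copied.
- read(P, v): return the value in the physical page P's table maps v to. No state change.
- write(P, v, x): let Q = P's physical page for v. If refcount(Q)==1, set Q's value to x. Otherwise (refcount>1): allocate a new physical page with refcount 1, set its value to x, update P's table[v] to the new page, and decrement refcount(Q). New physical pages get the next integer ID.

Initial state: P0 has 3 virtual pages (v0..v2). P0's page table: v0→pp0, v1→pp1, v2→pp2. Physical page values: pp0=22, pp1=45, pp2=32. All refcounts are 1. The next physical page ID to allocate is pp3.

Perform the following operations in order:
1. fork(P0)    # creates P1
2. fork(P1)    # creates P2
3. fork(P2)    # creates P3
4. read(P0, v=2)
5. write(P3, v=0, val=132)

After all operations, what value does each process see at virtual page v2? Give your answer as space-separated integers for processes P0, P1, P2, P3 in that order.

Op 1: fork(P0) -> P1. 3 ppages; refcounts: pp0:2 pp1:2 pp2:2
Op 2: fork(P1) -> P2. 3 ppages; refcounts: pp0:3 pp1:3 pp2:3
Op 3: fork(P2) -> P3. 3 ppages; refcounts: pp0:4 pp1:4 pp2:4
Op 4: read(P0, v2) -> 32. No state change.
Op 5: write(P3, v0, 132). refcount(pp0)=4>1 -> COPY to pp3. 4 ppages; refcounts: pp0:3 pp1:4 pp2:4 pp3:1
P0: v2 -> pp2 = 32
P1: v2 -> pp2 = 32
P2: v2 -> pp2 = 32
P3: v2 -> pp2 = 32

Answer: 32 32 32 32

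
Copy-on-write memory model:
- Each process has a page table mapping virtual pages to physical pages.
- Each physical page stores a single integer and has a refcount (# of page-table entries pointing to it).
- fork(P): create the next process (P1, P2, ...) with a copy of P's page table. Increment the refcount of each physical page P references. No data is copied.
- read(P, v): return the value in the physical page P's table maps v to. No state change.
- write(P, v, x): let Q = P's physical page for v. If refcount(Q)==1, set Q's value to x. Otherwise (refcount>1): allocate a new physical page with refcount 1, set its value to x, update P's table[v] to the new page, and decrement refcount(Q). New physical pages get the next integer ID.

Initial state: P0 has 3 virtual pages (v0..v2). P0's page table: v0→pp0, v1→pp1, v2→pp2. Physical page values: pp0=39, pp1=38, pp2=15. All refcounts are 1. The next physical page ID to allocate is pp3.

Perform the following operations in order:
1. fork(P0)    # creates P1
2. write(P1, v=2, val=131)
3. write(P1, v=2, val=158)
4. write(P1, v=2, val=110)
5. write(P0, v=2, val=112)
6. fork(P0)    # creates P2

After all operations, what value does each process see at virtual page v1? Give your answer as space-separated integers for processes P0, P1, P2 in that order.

Answer: 38 38 38

Derivation:
Op 1: fork(P0) -> P1. 3 ppages; refcounts: pp0:2 pp1:2 pp2:2
Op 2: write(P1, v2, 131). refcount(pp2)=2>1 -> COPY to pp3. 4 ppages; refcounts: pp0:2 pp1:2 pp2:1 pp3:1
Op 3: write(P1, v2, 158). refcount(pp3)=1 -> write in place. 4 ppages; refcounts: pp0:2 pp1:2 pp2:1 pp3:1
Op 4: write(P1, v2, 110). refcount(pp3)=1 -> write in place. 4 ppages; refcounts: pp0:2 pp1:2 pp2:1 pp3:1
Op 5: write(P0, v2, 112). refcount(pp2)=1 -> write in place. 4 ppages; refcounts: pp0:2 pp1:2 pp2:1 pp3:1
Op 6: fork(P0) -> P2. 4 ppages; refcounts: pp0:3 pp1:3 pp2:2 pp3:1
P0: v1 -> pp1 = 38
P1: v1 -> pp1 = 38
P2: v1 -> pp1 = 38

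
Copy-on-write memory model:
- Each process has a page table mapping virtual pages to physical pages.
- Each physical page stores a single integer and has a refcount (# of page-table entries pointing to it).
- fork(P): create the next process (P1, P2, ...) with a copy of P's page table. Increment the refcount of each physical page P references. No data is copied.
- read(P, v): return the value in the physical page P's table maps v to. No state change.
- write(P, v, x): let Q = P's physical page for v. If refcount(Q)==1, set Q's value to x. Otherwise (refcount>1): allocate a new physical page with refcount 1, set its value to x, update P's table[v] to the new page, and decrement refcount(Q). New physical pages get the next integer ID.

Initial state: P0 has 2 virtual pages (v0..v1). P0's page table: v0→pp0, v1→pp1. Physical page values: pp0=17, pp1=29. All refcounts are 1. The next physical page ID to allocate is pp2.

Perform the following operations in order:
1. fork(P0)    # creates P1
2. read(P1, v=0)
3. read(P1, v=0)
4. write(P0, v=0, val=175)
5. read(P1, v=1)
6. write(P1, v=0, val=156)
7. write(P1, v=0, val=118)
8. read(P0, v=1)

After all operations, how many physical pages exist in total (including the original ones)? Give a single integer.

Answer: 3

Derivation:
Op 1: fork(P0) -> P1. 2 ppages; refcounts: pp0:2 pp1:2
Op 2: read(P1, v0) -> 17. No state change.
Op 3: read(P1, v0) -> 17. No state change.
Op 4: write(P0, v0, 175). refcount(pp0)=2>1 -> COPY to pp2. 3 ppages; refcounts: pp0:1 pp1:2 pp2:1
Op 5: read(P1, v1) -> 29. No state change.
Op 6: write(P1, v0, 156). refcount(pp0)=1 -> write in place. 3 ppages; refcounts: pp0:1 pp1:2 pp2:1
Op 7: write(P1, v0, 118). refcount(pp0)=1 -> write in place. 3 ppages; refcounts: pp0:1 pp1:2 pp2:1
Op 8: read(P0, v1) -> 29. No state change.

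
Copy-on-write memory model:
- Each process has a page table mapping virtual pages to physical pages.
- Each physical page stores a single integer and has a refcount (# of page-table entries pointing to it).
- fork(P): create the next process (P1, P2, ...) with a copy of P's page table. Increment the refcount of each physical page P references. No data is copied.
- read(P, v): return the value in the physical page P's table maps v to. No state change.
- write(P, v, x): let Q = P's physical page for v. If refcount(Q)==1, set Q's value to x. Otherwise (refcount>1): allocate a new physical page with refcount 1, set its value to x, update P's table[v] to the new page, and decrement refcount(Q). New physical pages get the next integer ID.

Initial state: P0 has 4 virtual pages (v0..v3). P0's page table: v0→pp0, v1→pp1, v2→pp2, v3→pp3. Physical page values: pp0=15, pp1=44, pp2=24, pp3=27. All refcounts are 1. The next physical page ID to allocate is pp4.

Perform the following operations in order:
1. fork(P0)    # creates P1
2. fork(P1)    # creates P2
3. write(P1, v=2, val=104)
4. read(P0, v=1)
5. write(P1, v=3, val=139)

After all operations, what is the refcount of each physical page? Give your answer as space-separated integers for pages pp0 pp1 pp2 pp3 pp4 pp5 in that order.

Answer: 3 3 2 2 1 1

Derivation:
Op 1: fork(P0) -> P1. 4 ppages; refcounts: pp0:2 pp1:2 pp2:2 pp3:2
Op 2: fork(P1) -> P2. 4 ppages; refcounts: pp0:3 pp1:3 pp2:3 pp3:3
Op 3: write(P1, v2, 104). refcount(pp2)=3>1 -> COPY to pp4. 5 ppages; refcounts: pp0:3 pp1:3 pp2:2 pp3:3 pp4:1
Op 4: read(P0, v1) -> 44. No state change.
Op 5: write(P1, v3, 139). refcount(pp3)=3>1 -> COPY to pp5. 6 ppages; refcounts: pp0:3 pp1:3 pp2:2 pp3:2 pp4:1 pp5:1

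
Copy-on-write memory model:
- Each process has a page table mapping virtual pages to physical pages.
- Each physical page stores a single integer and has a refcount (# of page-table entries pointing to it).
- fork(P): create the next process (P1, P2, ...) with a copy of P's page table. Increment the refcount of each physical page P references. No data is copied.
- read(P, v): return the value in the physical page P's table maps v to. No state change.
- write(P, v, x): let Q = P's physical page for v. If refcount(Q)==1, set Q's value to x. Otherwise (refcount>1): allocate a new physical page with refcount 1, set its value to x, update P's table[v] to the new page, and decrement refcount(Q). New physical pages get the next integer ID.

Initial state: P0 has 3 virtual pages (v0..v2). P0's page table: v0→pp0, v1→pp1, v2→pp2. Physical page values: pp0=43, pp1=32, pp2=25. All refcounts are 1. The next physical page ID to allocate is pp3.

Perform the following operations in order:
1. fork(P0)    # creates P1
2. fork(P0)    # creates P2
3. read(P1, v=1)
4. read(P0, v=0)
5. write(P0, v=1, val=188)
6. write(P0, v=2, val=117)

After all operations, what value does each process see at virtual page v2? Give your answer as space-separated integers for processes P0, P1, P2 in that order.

Op 1: fork(P0) -> P1. 3 ppages; refcounts: pp0:2 pp1:2 pp2:2
Op 2: fork(P0) -> P2. 3 ppages; refcounts: pp0:3 pp1:3 pp2:3
Op 3: read(P1, v1) -> 32. No state change.
Op 4: read(P0, v0) -> 43. No state change.
Op 5: write(P0, v1, 188). refcount(pp1)=3>1 -> COPY to pp3. 4 ppages; refcounts: pp0:3 pp1:2 pp2:3 pp3:1
Op 6: write(P0, v2, 117). refcount(pp2)=3>1 -> COPY to pp4. 5 ppages; refcounts: pp0:3 pp1:2 pp2:2 pp3:1 pp4:1
P0: v2 -> pp4 = 117
P1: v2 -> pp2 = 25
P2: v2 -> pp2 = 25

Answer: 117 25 25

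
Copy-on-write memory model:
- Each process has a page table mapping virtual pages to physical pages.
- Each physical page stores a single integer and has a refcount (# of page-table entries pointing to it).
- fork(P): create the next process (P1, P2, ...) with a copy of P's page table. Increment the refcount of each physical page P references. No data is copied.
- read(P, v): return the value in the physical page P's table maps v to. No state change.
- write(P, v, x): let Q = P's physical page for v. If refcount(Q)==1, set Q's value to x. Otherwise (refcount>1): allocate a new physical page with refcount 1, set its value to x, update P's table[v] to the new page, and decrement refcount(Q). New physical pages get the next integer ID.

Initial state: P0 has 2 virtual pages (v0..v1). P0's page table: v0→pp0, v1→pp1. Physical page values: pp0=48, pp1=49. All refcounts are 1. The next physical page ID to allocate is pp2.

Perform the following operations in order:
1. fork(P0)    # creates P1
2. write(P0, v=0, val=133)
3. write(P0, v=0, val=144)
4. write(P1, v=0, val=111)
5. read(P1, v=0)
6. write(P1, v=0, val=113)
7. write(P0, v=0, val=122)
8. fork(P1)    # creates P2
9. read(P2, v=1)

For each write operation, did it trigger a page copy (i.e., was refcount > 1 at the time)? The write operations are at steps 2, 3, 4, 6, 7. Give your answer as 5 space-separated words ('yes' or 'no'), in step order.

Op 1: fork(P0) -> P1. 2 ppages; refcounts: pp0:2 pp1:2
Op 2: write(P0, v0, 133). refcount(pp0)=2>1 -> COPY to pp2. 3 ppages; refcounts: pp0:1 pp1:2 pp2:1
Op 3: write(P0, v0, 144). refcount(pp2)=1 -> write in place. 3 ppages; refcounts: pp0:1 pp1:2 pp2:1
Op 4: write(P1, v0, 111). refcount(pp0)=1 -> write in place. 3 ppages; refcounts: pp0:1 pp1:2 pp2:1
Op 5: read(P1, v0) -> 111. No state change.
Op 6: write(P1, v0, 113). refcount(pp0)=1 -> write in place. 3 ppages; refcounts: pp0:1 pp1:2 pp2:1
Op 7: write(P0, v0, 122). refcount(pp2)=1 -> write in place. 3 ppages; refcounts: pp0:1 pp1:2 pp2:1
Op 8: fork(P1) -> P2. 3 ppages; refcounts: pp0:2 pp1:3 pp2:1
Op 9: read(P2, v1) -> 49. No state change.

yes no no no no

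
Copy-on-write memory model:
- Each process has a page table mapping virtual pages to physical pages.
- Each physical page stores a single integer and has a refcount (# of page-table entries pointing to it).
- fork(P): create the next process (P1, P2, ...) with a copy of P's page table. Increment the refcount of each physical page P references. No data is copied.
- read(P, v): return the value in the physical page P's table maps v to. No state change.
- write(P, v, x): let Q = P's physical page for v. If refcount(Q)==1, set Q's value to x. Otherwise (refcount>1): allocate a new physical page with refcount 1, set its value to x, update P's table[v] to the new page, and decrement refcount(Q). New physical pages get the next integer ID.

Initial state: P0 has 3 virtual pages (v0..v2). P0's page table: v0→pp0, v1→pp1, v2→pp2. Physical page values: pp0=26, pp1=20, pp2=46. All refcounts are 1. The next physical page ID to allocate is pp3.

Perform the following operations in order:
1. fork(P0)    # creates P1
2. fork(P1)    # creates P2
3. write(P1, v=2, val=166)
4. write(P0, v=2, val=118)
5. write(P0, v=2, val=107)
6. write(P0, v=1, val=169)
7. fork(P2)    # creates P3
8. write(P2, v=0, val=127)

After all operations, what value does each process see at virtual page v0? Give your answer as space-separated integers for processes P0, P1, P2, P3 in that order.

Op 1: fork(P0) -> P1. 3 ppages; refcounts: pp0:2 pp1:2 pp2:2
Op 2: fork(P1) -> P2. 3 ppages; refcounts: pp0:3 pp1:3 pp2:3
Op 3: write(P1, v2, 166). refcount(pp2)=3>1 -> COPY to pp3. 4 ppages; refcounts: pp0:3 pp1:3 pp2:2 pp3:1
Op 4: write(P0, v2, 118). refcount(pp2)=2>1 -> COPY to pp4. 5 ppages; refcounts: pp0:3 pp1:3 pp2:1 pp3:1 pp4:1
Op 5: write(P0, v2, 107). refcount(pp4)=1 -> write in place. 5 ppages; refcounts: pp0:3 pp1:3 pp2:1 pp3:1 pp4:1
Op 6: write(P0, v1, 169). refcount(pp1)=3>1 -> COPY to pp5. 6 ppages; refcounts: pp0:3 pp1:2 pp2:1 pp3:1 pp4:1 pp5:1
Op 7: fork(P2) -> P3. 6 ppages; refcounts: pp0:4 pp1:3 pp2:2 pp3:1 pp4:1 pp5:1
Op 8: write(P2, v0, 127). refcount(pp0)=4>1 -> COPY to pp6. 7 ppages; refcounts: pp0:3 pp1:3 pp2:2 pp3:1 pp4:1 pp5:1 pp6:1
P0: v0 -> pp0 = 26
P1: v0 -> pp0 = 26
P2: v0 -> pp6 = 127
P3: v0 -> pp0 = 26

Answer: 26 26 127 26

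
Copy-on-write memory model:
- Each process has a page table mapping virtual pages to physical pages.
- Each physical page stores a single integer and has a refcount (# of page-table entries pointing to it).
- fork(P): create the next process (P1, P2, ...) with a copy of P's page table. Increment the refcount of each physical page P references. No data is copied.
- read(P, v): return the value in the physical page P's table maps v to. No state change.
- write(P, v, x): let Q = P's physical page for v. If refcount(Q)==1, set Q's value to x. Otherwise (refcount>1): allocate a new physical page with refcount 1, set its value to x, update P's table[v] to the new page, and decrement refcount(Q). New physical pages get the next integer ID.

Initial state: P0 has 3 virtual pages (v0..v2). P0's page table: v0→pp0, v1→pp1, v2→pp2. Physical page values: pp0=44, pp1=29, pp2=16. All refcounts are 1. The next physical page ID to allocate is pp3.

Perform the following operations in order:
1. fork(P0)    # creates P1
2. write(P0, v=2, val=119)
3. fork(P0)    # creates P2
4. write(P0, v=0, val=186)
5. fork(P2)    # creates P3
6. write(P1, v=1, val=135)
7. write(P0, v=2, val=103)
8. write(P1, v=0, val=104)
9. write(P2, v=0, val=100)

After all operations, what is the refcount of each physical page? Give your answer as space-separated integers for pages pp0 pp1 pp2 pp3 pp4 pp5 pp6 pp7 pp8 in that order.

Answer: 1 3 1 2 1 1 1 1 1

Derivation:
Op 1: fork(P0) -> P1. 3 ppages; refcounts: pp0:2 pp1:2 pp2:2
Op 2: write(P0, v2, 119). refcount(pp2)=2>1 -> COPY to pp3. 4 ppages; refcounts: pp0:2 pp1:2 pp2:1 pp3:1
Op 3: fork(P0) -> P2. 4 ppages; refcounts: pp0:3 pp1:3 pp2:1 pp3:2
Op 4: write(P0, v0, 186). refcount(pp0)=3>1 -> COPY to pp4. 5 ppages; refcounts: pp0:2 pp1:3 pp2:1 pp3:2 pp4:1
Op 5: fork(P2) -> P3. 5 ppages; refcounts: pp0:3 pp1:4 pp2:1 pp3:3 pp4:1
Op 6: write(P1, v1, 135). refcount(pp1)=4>1 -> COPY to pp5. 6 ppages; refcounts: pp0:3 pp1:3 pp2:1 pp3:3 pp4:1 pp5:1
Op 7: write(P0, v2, 103). refcount(pp3)=3>1 -> COPY to pp6. 7 ppages; refcounts: pp0:3 pp1:3 pp2:1 pp3:2 pp4:1 pp5:1 pp6:1
Op 8: write(P1, v0, 104). refcount(pp0)=3>1 -> COPY to pp7. 8 ppages; refcounts: pp0:2 pp1:3 pp2:1 pp3:2 pp4:1 pp5:1 pp6:1 pp7:1
Op 9: write(P2, v0, 100). refcount(pp0)=2>1 -> COPY to pp8. 9 ppages; refcounts: pp0:1 pp1:3 pp2:1 pp3:2 pp4:1 pp5:1 pp6:1 pp7:1 pp8:1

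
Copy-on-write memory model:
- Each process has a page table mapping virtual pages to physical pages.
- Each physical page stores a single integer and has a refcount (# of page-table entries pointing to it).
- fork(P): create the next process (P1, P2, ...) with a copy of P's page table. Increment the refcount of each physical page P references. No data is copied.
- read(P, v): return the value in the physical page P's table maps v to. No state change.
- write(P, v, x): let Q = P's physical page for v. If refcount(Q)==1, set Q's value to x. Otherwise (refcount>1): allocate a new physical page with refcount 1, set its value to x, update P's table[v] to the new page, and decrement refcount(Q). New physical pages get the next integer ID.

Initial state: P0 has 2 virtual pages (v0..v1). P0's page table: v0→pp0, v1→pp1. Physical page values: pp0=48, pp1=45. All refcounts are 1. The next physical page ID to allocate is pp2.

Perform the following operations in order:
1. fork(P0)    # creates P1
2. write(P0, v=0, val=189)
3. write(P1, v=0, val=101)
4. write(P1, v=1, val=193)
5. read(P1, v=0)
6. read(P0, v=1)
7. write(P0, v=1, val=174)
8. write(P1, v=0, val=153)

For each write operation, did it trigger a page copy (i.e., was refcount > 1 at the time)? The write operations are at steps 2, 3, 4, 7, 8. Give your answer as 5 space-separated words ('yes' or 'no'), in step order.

Op 1: fork(P0) -> P1. 2 ppages; refcounts: pp0:2 pp1:2
Op 2: write(P0, v0, 189). refcount(pp0)=2>1 -> COPY to pp2. 3 ppages; refcounts: pp0:1 pp1:2 pp2:1
Op 3: write(P1, v0, 101). refcount(pp0)=1 -> write in place. 3 ppages; refcounts: pp0:1 pp1:2 pp2:1
Op 4: write(P1, v1, 193). refcount(pp1)=2>1 -> COPY to pp3. 4 ppages; refcounts: pp0:1 pp1:1 pp2:1 pp3:1
Op 5: read(P1, v0) -> 101. No state change.
Op 6: read(P0, v1) -> 45. No state change.
Op 7: write(P0, v1, 174). refcount(pp1)=1 -> write in place. 4 ppages; refcounts: pp0:1 pp1:1 pp2:1 pp3:1
Op 8: write(P1, v0, 153). refcount(pp0)=1 -> write in place. 4 ppages; refcounts: pp0:1 pp1:1 pp2:1 pp3:1

yes no yes no no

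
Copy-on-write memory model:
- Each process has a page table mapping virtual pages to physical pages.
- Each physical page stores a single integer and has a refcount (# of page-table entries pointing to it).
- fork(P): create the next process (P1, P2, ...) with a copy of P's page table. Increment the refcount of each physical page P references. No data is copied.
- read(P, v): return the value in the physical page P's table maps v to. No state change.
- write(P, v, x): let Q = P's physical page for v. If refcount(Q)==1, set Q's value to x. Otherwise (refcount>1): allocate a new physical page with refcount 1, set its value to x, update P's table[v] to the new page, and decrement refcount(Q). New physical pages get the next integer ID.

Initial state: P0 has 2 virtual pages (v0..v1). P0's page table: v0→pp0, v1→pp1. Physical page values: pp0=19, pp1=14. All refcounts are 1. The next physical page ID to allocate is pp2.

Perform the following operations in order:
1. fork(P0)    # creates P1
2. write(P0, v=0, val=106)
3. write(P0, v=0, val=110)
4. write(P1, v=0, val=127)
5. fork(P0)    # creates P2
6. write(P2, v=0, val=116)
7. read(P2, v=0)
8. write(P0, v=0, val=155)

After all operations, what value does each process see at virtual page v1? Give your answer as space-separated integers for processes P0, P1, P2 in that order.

Answer: 14 14 14

Derivation:
Op 1: fork(P0) -> P1. 2 ppages; refcounts: pp0:2 pp1:2
Op 2: write(P0, v0, 106). refcount(pp0)=2>1 -> COPY to pp2. 3 ppages; refcounts: pp0:1 pp1:2 pp2:1
Op 3: write(P0, v0, 110). refcount(pp2)=1 -> write in place. 3 ppages; refcounts: pp0:1 pp1:2 pp2:1
Op 4: write(P1, v0, 127). refcount(pp0)=1 -> write in place. 3 ppages; refcounts: pp0:1 pp1:2 pp2:1
Op 5: fork(P0) -> P2. 3 ppages; refcounts: pp0:1 pp1:3 pp2:2
Op 6: write(P2, v0, 116). refcount(pp2)=2>1 -> COPY to pp3. 4 ppages; refcounts: pp0:1 pp1:3 pp2:1 pp3:1
Op 7: read(P2, v0) -> 116. No state change.
Op 8: write(P0, v0, 155). refcount(pp2)=1 -> write in place. 4 ppages; refcounts: pp0:1 pp1:3 pp2:1 pp3:1
P0: v1 -> pp1 = 14
P1: v1 -> pp1 = 14
P2: v1 -> pp1 = 14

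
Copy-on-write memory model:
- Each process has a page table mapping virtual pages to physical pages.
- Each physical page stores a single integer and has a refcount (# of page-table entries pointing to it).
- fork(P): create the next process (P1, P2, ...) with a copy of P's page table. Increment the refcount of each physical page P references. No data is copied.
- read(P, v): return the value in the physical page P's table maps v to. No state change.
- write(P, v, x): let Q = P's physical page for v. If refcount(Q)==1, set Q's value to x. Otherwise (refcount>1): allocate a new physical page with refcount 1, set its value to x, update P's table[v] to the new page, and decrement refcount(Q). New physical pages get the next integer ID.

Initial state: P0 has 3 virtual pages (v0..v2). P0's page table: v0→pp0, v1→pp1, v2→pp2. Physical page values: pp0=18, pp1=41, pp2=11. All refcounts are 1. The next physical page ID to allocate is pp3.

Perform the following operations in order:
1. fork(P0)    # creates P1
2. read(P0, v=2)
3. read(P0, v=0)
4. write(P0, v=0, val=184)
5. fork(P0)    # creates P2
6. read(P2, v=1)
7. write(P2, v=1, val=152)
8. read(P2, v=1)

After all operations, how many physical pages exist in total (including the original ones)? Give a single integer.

Op 1: fork(P0) -> P1. 3 ppages; refcounts: pp0:2 pp1:2 pp2:2
Op 2: read(P0, v2) -> 11. No state change.
Op 3: read(P0, v0) -> 18. No state change.
Op 4: write(P0, v0, 184). refcount(pp0)=2>1 -> COPY to pp3. 4 ppages; refcounts: pp0:1 pp1:2 pp2:2 pp3:1
Op 5: fork(P0) -> P2. 4 ppages; refcounts: pp0:1 pp1:3 pp2:3 pp3:2
Op 6: read(P2, v1) -> 41. No state change.
Op 7: write(P2, v1, 152). refcount(pp1)=3>1 -> COPY to pp4. 5 ppages; refcounts: pp0:1 pp1:2 pp2:3 pp3:2 pp4:1
Op 8: read(P2, v1) -> 152. No state change.

Answer: 5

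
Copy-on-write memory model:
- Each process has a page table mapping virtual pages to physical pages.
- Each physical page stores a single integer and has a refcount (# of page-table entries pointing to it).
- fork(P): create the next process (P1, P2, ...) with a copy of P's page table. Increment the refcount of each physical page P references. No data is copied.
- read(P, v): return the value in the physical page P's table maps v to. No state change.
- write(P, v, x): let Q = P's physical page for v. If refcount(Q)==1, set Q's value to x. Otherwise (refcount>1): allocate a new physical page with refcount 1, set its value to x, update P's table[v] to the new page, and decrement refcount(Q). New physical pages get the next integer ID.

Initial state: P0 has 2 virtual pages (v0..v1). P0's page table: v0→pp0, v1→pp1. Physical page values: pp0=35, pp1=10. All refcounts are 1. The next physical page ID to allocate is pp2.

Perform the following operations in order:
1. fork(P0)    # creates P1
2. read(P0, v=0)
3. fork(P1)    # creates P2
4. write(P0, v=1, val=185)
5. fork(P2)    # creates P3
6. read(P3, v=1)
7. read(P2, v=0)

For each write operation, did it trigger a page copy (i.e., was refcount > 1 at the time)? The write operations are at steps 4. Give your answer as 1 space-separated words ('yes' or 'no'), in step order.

Op 1: fork(P0) -> P1. 2 ppages; refcounts: pp0:2 pp1:2
Op 2: read(P0, v0) -> 35. No state change.
Op 3: fork(P1) -> P2. 2 ppages; refcounts: pp0:3 pp1:3
Op 4: write(P0, v1, 185). refcount(pp1)=3>1 -> COPY to pp2. 3 ppages; refcounts: pp0:3 pp1:2 pp2:1
Op 5: fork(P2) -> P3. 3 ppages; refcounts: pp0:4 pp1:3 pp2:1
Op 6: read(P3, v1) -> 10. No state change.
Op 7: read(P2, v0) -> 35. No state change.

yes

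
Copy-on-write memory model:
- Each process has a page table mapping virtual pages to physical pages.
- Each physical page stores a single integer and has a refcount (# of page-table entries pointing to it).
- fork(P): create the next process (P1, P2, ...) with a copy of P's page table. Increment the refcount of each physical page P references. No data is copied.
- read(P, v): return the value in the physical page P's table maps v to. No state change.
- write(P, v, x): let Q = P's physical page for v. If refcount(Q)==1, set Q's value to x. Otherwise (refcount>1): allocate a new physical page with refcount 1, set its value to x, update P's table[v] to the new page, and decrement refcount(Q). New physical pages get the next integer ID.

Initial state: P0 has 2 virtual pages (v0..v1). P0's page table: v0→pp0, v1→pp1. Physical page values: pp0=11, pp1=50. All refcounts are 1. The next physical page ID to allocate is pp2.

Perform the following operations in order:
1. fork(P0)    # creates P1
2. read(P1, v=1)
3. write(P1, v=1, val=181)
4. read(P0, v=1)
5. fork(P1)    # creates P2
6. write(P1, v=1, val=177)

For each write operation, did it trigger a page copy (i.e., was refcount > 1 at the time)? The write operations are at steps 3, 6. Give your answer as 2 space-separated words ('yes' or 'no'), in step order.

Op 1: fork(P0) -> P1. 2 ppages; refcounts: pp0:2 pp1:2
Op 2: read(P1, v1) -> 50. No state change.
Op 3: write(P1, v1, 181). refcount(pp1)=2>1 -> COPY to pp2. 3 ppages; refcounts: pp0:2 pp1:1 pp2:1
Op 4: read(P0, v1) -> 50. No state change.
Op 5: fork(P1) -> P2. 3 ppages; refcounts: pp0:3 pp1:1 pp2:2
Op 6: write(P1, v1, 177). refcount(pp2)=2>1 -> COPY to pp3. 4 ppages; refcounts: pp0:3 pp1:1 pp2:1 pp3:1

yes yes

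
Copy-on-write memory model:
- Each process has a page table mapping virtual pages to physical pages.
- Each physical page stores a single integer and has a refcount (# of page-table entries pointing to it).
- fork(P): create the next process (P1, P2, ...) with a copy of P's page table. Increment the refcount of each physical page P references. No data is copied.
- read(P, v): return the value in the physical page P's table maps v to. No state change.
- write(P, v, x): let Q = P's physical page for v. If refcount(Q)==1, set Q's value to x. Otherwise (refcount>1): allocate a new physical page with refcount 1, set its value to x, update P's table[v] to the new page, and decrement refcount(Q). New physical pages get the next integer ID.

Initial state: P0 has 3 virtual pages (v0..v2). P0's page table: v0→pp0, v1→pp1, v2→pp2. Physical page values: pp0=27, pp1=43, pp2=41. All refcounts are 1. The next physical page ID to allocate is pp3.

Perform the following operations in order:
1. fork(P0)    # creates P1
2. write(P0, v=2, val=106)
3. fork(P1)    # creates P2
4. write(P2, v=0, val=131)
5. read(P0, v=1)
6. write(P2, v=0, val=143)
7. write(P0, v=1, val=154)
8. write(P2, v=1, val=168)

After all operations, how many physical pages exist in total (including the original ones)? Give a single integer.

Answer: 7

Derivation:
Op 1: fork(P0) -> P1. 3 ppages; refcounts: pp0:2 pp1:2 pp2:2
Op 2: write(P0, v2, 106). refcount(pp2)=2>1 -> COPY to pp3. 4 ppages; refcounts: pp0:2 pp1:2 pp2:1 pp3:1
Op 3: fork(P1) -> P2. 4 ppages; refcounts: pp0:3 pp1:3 pp2:2 pp3:1
Op 4: write(P2, v0, 131). refcount(pp0)=3>1 -> COPY to pp4. 5 ppages; refcounts: pp0:2 pp1:3 pp2:2 pp3:1 pp4:1
Op 5: read(P0, v1) -> 43. No state change.
Op 6: write(P2, v0, 143). refcount(pp4)=1 -> write in place. 5 ppages; refcounts: pp0:2 pp1:3 pp2:2 pp3:1 pp4:1
Op 7: write(P0, v1, 154). refcount(pp1)=3>1 -> COPY to pp5. 6 ppages; refcounts: pp0:2 pp1:2 pp2:2 pp3:1 pp4:1 pp5:1
Op 8: write(P2, v1, 168). refcount(pp1)=2>1 -> COPY to pp6. 7 ppages; refcounts: pp0:2 pp1:1 pp2:2 pp3:1 pp4:1 pp5:1 pp6:1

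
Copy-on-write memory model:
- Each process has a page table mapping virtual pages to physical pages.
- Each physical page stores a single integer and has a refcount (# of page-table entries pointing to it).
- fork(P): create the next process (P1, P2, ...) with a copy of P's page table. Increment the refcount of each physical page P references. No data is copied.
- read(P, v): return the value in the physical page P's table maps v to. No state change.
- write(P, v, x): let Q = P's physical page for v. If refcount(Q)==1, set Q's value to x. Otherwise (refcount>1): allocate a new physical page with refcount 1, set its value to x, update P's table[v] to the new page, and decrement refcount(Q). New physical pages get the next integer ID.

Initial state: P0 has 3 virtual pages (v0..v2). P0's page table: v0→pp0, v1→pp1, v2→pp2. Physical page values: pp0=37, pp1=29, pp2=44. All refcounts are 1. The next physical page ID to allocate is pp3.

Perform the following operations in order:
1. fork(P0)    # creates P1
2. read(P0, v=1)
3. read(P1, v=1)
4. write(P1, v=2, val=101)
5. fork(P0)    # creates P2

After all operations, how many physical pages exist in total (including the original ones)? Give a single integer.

Op 1: fork(P0) -> P1. 3 ppages; refcounts: pp0:2 pp1:2 pp2:2
Op 2: read(P0, v1) -> 29. No state change.
Op 3: read(P1, v1) -> 29. No state change.
Op 4: write(P1, v2, 101). refcount(pp2)=2>1 -> COPY to pp3. 4 ppages; refcounts: pp0:2 pp1:2 pp2:1 pp3:1
Op 5: fork(P0) -> P2. 4 ppages; refcounts: pp0:3 pp1:3 pp2:2 pp3:1

Answer: 4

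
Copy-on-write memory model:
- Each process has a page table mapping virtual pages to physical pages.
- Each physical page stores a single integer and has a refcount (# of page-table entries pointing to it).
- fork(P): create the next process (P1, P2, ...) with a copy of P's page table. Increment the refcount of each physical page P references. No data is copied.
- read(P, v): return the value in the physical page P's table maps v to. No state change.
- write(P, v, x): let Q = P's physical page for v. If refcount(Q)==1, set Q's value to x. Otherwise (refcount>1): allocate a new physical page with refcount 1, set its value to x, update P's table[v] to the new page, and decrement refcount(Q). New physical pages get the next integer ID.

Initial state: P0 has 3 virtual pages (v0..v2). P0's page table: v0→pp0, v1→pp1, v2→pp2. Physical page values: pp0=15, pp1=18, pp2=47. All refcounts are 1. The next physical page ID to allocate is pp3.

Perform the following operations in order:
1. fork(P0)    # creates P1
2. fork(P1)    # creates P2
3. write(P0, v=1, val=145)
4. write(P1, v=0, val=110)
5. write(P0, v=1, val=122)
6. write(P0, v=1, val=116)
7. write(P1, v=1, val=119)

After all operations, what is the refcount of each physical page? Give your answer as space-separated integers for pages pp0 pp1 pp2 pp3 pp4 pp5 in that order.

Answer: 2 1 3 1 1 1

Derivation:
Op 1: fork(P0) -> P1. 3 ppages; refcounts: pp0:2 pp1:2 pp2:2
Op 2: fork(P1) -> P2. 3 ppages; refcounts: pp0:3 pp1:3 pp2:3
Op 3: write(P0, v1, 145). refcount(pp1)=3>1 -> COPY to pp3. 4 ppages; refcounts: pp0:3 pp1:2 pp2:3 pp3:1
Op 4: write(P1, v0, 110). refcount(pp0)=3>1 -> COPY to pp4. 5 ppages; refcounts: pp0:2 pp1:2 pp2:3 pp3:1 pp4:1
Op 5: write(P0, v1, 122). refcount(pp3)=1 -> write in place. 5 ppages; refcounts: pp0:2 pp1:2 pp2:3 pp3:1 pp4:1
Op 6: write(P0, v1, 116). refcount(pp3)=1 -> write in place. 5 ppages; refcounts: pp0:2 pp1:2 pp2:3 pp3:1 pp4:1
Op 7: write(P1, v1, 119). refcount(pp1)=2>1 -> COPY to pp5. 6 ppages; refcounts: pp0:2 pp1:1 pp2:3 pp3:1 pp4:1 pp5:1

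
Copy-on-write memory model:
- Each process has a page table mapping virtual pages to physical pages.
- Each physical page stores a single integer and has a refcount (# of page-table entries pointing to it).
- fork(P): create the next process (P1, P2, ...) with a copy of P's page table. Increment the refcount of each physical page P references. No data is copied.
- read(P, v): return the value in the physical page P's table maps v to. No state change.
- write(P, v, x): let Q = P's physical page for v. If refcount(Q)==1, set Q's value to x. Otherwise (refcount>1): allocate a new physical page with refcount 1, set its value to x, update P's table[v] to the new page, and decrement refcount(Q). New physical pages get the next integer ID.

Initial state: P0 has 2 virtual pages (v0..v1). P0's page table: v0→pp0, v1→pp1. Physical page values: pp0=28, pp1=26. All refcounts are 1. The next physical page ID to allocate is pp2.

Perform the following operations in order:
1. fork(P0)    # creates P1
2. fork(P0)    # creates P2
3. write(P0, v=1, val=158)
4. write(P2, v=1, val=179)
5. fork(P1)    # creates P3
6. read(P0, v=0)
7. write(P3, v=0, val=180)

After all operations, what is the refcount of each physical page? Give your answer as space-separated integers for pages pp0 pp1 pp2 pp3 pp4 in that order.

Answer: 3 2 1 1 1

Derivation:
Op 1: fork(P0) -> P1. 2 ppages; refcounts: pp0:2 pp1:2
Op 2: fork(P0) -> P2. 2 ppages; refcounts: pp0:3 pp1:3
Op 3: write(P0, v1, 158). refcount(pp1)=3>1 -> COPY to pp2. 3 ppages; refcounts: pp0:3 pp1:2 pp2:1
Op 4: write(P2, v1, 179). refcount(pp1)=2>1 -> COPY to pp3. 4 ppages; refcounts: pp0:3 pp1:1 pp2:1 pp3:1
Op 5: fork(P1) -> P3. 4 ppages; refcounts: pp0:4 pp1:2 pp2:1 pp3:1
Op 6: read(P0, v0) -> 28. No state change.
Op 7: write(P3, v0, 180). refcount(pp0)=4>1 -> COPY to pp4. 5 ppages; refcounts: pp0:3 pp1:2 pp2:1 pp3:1 pp4:1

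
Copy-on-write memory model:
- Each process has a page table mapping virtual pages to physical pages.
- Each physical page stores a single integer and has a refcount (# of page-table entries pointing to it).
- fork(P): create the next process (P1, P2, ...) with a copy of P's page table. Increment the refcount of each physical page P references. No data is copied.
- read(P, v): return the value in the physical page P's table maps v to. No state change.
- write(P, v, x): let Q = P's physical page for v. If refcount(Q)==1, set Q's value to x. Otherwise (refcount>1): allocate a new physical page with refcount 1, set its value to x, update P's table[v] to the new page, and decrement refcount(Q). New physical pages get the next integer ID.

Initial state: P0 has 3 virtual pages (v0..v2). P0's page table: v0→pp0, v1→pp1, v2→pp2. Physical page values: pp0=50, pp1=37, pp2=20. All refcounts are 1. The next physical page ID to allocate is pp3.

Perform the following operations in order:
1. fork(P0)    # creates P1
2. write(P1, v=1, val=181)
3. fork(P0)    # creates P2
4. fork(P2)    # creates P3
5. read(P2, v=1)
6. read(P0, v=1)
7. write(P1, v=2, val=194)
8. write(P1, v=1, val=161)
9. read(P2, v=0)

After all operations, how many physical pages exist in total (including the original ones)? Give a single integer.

Op 1: fork(P0) -> P1. 3 ppages; refcounts: pp0:2 pp1:2 pp2:2
Op 2: write(P1, v1, 181). refcount(pp1)=2>1 -> COPY to pp3. 4 ppages; refcounts: pp0:2 pp1:1 pp2:2 pp3:1
Op 3: fork(P0) -> P2. 4 ppages; refcounts: pp0:3 pp1:2 pp2:3 pp3:1
Op 4: fork(P2) -> P3. 4 ppages; refcounts: pp0:4 pp1:3 pp2:4 pp3:1
Op 5: read(P2, v1) -> 37. No state change.
Op 6: read(P0, v1) -> 37. No state change.
Op 7: write(P1, v2, 194). refcount(pp2)=4>1 -> COPY to pp4. 5 ppages; refcounts: pp0:4 pp1:3 pp2:3 pp3:1 pp4:1
Op 8: write(P1, v1, 161). refcount(pp3)=1 -> write in place. 5 ppages; refcounts: pp0:4 pp1:3 pp2:3 pp3:1 pp4:1
Op 9: read(P2, v0) -> 50. No state change.

Answer: 5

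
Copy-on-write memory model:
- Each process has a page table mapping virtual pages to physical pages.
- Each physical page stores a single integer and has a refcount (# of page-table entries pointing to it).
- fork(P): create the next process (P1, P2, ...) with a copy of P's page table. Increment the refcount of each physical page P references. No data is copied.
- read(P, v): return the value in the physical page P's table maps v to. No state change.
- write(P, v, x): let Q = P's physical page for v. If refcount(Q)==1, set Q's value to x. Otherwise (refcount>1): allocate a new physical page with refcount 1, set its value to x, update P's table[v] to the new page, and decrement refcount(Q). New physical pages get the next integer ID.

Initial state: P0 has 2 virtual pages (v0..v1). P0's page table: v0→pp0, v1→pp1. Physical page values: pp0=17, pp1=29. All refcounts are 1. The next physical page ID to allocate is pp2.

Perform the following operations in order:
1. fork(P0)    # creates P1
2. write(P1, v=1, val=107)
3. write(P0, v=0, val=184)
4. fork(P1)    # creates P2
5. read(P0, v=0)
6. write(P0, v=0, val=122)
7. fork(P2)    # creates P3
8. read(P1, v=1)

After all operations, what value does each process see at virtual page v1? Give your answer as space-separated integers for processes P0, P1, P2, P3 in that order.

Answer: 29 107 107 107

Derivation:
Op 1: fork(P0) -> P1. 2 ppages; refcounts: pp0:2 pp1:2
Op 2: write(P1, v1, 107). refcount(pp1)=2>1 -> COPY to pp2. 3 ppages; refcounts: pp0:2 pp1:1 pp2:1
Op 3: write(P0, v0, 184). refcount(pp0)=2>1 -> COPY to pp3. 4 ppages; refcounts: pp0:1 pp1:1 pp2:1 pp3:1
Op 4: fork(P1) -> P2. 4 ppages; refcounts: pp0:2 pp1:1 pp2:2 pp3:1
Op 5: read(P0, v0) -> 184. No state change.
Op 6: write(P0, v0, 122). refcount(pp3)=1 -> write in place. 4 ppages; refcounts: pp0:2 pp1:1 pp2:2 pp3:1
Op 7: fork(P2) -> P3. 4 ppages; refcounts: pp0:3 pp1:1 pp2:3 pp3:1
Op 8: read(P1, v1) -> 107. No state change.
P0: v1 -> pp1 = 29
P1: v1 -> pp2 = 107
P2: v1 -> pp2 = 107
P3: v1 -> pp2 = 107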